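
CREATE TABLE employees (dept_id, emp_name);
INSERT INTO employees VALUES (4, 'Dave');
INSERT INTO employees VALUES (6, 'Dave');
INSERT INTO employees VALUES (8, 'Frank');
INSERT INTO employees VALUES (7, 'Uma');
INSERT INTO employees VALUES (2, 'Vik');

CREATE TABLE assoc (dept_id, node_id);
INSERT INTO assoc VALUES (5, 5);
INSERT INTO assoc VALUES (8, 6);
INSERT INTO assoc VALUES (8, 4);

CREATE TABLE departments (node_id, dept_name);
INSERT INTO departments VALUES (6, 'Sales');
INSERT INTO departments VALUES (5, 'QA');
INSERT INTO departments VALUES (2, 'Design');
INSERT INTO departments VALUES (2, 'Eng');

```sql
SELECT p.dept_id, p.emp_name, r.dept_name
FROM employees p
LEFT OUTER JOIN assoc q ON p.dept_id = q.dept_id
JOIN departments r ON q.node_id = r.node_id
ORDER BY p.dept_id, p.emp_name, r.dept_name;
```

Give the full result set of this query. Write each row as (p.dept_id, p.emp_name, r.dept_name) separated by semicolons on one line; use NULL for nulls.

Step 1 — p LEFT JOIN q on dept_id → 6 row(s).
Then INNER JOIN `departments r` on node_id: keep only rows whose q.node_id appears in r.

(8, Frank, Sales)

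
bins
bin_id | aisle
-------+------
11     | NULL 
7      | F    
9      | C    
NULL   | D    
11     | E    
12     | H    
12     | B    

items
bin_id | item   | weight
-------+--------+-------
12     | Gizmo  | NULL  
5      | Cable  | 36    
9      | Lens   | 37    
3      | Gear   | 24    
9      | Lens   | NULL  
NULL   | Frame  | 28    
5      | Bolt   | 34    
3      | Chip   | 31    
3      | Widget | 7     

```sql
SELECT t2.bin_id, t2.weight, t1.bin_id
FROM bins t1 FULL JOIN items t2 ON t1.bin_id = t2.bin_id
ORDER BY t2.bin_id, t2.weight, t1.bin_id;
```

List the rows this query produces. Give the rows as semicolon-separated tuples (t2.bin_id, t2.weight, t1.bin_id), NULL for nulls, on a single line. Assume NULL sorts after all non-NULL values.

FULL OUTER JOIN keeps every row from both sides; unmatched rows get NULL for the other side's columns.
Matching on t1.bin_id = t2.bin_id. A NULL in a compared column never satisfies the condition.
- t1[0] bin_id=11 → no match; kept with NULLs on the t2 side.
- t1[1] bin_id=7 → no match; kept with NULLs on the t2 side.
- t1[2] bin_id=9 → 2 match(es) in t2 → 2 row(s).
- t1[3] bin_id=NULL → no match; kept with NULLs on the t2 side.
- t1[4] bin_id=11 → no match; kept with NULLs on the t2 side.
- t1[5] bin_id=12 → 1 match(es) in t2 → 1 row(s).
- t1[6] bin_id=12 → 1 match(es) in t2 → 1 row(s).
- plus 6 unmatched t2 row(s), each kept with NULL t1 columns.

(3, 7, NULL); (3, 24, NULL); (3, 31, NULL); (5, 34, NULL); (5, 36, NULL); (9, 37, 9); (9, NULL, 9); (12, NULL, 12); (12, NULL, 12); (NULL, 28, NULL); (NULL, NULL, 7); (NULL, NULL, 11); (NULL, NULL, 11); (NULL, NULL, NULL)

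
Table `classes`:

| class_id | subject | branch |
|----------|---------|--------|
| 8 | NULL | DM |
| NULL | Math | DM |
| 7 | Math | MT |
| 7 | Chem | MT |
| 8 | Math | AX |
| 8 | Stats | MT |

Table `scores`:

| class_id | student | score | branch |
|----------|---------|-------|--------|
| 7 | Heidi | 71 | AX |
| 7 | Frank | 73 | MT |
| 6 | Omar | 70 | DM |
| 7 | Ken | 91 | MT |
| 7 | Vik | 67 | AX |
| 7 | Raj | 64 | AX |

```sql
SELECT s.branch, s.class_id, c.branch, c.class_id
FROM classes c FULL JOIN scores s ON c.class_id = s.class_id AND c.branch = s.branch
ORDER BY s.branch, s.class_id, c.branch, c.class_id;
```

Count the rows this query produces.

12

FULL OUTER JOIN keeps every row from both sides; unmatched rows get NULL for the other side's columns.
Matching on c.class_id = s.class_id AND c.branch = s.branch. A NULL in a compared column never satisfies the condition.
- class_id=8, branch=DM: no s row matches, row kept with s columns NULL.
- class_id=NULL, branch=DM: no s row matches, row kept with s columns NULL.
- class_id=7, branch=MT: 2 matching s row(s), so 2 row(s) emitted.
- class_id=7, branch=MT: 2 matching s row(s), so 2 row(s) emitted.
- class_id=8, branch=AX: no s row matches, row kept with s columns NULL.
- class_id=8, branch=MT: no s row matches, row kept with s columns NULL.
- plus 4 unmatched s row(s), each kept with NULL c columns.
Total: 4 matched + 8 padded = 12 rows.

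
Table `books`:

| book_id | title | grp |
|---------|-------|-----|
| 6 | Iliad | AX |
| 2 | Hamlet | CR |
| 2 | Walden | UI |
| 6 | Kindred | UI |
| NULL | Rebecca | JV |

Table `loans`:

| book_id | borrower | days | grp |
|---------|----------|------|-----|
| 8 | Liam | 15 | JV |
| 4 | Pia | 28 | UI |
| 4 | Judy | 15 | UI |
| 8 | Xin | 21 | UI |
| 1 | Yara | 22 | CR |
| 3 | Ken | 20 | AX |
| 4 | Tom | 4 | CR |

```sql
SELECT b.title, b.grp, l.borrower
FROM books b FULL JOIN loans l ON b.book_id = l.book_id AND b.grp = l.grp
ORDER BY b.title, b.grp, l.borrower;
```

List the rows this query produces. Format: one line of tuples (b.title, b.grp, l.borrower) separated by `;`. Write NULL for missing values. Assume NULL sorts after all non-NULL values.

(Hamlet, CR, NULL); (Iliad, AX, NULL); (Kindred, UI, NULL); (Rebecca, JV, NULL); (Walden, UI, NULL); (NULL, NULL, Judy); (NULL, NULL, Ken); (NULL, NULL, Liam); (NULL, NULL, Pia); (NULL, NULL, Tom); (NULL, NULL, Xin); (NULL, NULL, Yara)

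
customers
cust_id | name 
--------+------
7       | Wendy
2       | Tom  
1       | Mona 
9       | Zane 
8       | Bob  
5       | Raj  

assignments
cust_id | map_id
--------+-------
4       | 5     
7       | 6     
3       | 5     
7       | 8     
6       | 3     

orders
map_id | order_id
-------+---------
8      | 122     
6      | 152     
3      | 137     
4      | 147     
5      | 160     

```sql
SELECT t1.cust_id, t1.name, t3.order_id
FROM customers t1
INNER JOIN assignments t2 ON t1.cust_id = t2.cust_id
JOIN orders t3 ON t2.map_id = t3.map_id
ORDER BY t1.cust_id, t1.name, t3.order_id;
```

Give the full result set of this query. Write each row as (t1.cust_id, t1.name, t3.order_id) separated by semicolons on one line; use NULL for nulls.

(7, Wendy, 122); (7, Wendy, 152)

Evaluate left to right. First `customers t1 INNER JOIN assignments t2` on cust_id: 2 row(s).
Then INNER JOIN `orders t3` on map_id: keep only rows whose t2.map_id appears in t3.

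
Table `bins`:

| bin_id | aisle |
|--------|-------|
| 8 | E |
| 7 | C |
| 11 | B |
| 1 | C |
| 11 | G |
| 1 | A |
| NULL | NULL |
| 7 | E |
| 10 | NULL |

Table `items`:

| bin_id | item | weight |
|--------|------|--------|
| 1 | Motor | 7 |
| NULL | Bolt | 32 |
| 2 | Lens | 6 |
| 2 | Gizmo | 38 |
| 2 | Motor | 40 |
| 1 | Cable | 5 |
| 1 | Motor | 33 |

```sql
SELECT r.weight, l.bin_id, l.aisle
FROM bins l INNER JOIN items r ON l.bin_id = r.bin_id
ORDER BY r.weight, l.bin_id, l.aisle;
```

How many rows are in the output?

6

INNER JOIN keeps only pairs where the ON condition holds.
Matching on l.bin_id = r.bin_id. A NULL in a compared column never satisfies the condition.
- bin_id=8: no matching r row, dropped.
- bin_id=7: no matching r row, dropped.
- bin_id=11: no matching r row, dropped.
- bin_id=1: 3 matching r row(s), so 3 row(s) emitted.
- bin_id=11: no matching r row, dropped.
- bin_id=1: 3 matching r row(s), so 3 row(s) emitted.
- bin_id=NULL: no matching r row, dropped.
- bin_id=7: no matching r row, dropped.
- bin_id=10: no matching r row, dropped.
Total: 6 rows.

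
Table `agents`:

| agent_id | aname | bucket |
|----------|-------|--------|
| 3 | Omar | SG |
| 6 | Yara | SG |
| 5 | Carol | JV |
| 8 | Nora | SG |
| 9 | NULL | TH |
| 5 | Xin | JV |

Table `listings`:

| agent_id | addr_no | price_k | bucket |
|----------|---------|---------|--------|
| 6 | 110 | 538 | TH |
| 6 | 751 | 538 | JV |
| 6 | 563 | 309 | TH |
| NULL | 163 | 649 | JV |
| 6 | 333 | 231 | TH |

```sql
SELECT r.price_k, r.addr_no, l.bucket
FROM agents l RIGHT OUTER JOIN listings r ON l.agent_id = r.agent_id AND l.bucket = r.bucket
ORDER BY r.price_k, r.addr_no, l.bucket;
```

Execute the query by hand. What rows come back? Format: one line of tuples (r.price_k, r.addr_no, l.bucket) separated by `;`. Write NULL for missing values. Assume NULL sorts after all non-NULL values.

RIGHT JOIN keeps every row from `listings`; unmatched rows get NULL for `agents`'s columns.
Matching on l.agent_id = r.agent_id AND l.bucket = r.bucket. A NULL in a compared column never satisfies the condition.
- l[0] agent_id=3, bucket=SG → no match.
- l[1] agent_id=6, bucket=SG → no match.
- l[2] agent_id=5, bucket=JV → no match.
- l[3] agent_id=8, bucket=SG → no match.
- l[4] agent_id=9, bucket=TH → no match.
- l[5] agent_id=5, bucket=JV → no match.
- 5 r row(s) had no l match → kept, l columns NULL.
After projecting and ordering:
r.price_k | r.addr_no | l.bucket
231 | 333 | NULL
309 | 563 | NULL
538 | 110 | NULL
538 | 751 | NULL
649 | 163 | NULL

(231, 333, NULL); (309, 563, NULL); (538, 110, NULL); (538, 751, NULL); (649, 163, NULL)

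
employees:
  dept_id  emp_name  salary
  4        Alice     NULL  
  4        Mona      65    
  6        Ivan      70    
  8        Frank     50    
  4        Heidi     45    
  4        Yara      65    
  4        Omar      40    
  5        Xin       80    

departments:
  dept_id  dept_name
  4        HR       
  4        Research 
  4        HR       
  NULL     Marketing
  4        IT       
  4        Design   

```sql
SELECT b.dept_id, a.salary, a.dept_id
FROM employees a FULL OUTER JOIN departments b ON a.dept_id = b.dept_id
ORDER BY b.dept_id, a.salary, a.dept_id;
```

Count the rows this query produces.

FULL OUTER JOIN keeps every row from both sides; unmatched rows get NULL for the other side's columns.
Matching on a.dept_id = b.dept_id. A NULL in a compared column never satisfies the condition.
Matched pairs: 25; unmatched a rows kept: 3; unmatched b rows kept: 1.
Total: 25 matched + 4 padded = 29 rows.

29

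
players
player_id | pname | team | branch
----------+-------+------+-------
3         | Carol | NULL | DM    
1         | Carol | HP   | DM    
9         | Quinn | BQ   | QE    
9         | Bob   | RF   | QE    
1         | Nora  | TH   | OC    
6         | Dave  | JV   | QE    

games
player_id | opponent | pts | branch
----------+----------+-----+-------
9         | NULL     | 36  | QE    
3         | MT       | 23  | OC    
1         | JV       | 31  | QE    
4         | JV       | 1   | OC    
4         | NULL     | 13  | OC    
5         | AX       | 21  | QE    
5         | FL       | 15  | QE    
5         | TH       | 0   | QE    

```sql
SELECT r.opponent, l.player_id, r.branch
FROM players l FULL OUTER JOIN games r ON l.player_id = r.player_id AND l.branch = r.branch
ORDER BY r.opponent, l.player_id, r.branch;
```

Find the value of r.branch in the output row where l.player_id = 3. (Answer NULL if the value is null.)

NULL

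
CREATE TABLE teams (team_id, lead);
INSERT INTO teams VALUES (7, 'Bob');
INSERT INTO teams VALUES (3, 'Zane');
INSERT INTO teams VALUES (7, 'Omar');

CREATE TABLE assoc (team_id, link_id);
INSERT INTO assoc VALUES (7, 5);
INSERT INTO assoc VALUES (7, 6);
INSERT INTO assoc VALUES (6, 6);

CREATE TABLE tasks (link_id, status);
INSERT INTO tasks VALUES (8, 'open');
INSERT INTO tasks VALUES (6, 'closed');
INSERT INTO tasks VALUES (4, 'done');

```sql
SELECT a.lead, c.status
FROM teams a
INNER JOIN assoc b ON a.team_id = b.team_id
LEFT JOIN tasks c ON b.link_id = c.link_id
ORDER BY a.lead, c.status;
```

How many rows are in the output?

4

Joins associate left-to-right: teams INNER JOIN assoc on team_id gives 4 intermediate row(s).
Then LEFT JOIN `tasks c` on link_id: each of those 4 rows is kept; rows whose b.link_id has no match in c get NULL for c's columns.
Result: 4 row(s).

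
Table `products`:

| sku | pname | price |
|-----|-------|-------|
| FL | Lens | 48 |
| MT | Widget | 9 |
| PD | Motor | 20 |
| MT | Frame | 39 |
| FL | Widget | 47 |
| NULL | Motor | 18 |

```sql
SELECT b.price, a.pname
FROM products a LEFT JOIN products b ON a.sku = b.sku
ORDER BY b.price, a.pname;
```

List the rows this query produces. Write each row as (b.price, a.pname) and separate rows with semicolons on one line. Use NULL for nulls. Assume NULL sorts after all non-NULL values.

LEFT JOIN keeps every row from `products a`; unmatched rows get NULL for `products b`'s columns.
Matching on a.sku = b.sku. A NULL in a compared column never satisfies the condition.
- sku=FL: 2 matching b row(s), so 2 row(s) emitted.
- sku=MT: 2 matching b row(s), so 2 row(s) emitted.
- sku=PD: 1 matching b row(s), so 1 row(s) emitted.
- sku=MT: 2 matching b row(s), so 2 row(s) emitted.
- sku=FL: 2 matching b row(s), so 2 row(s) emitted.
- sku=NULL: no b row matches, row kept with b columns NULL.
After projecting and ordering:
b.price | a.pname
9 | Frame
9 | Widget
20 | Motor
39 | Frame
39 | Widget
47 | Lens
47 | Widget
48 | Lens
48 | Widget
NULL | Motor

(9, Frame); (9, Widget); (20, Motor); (39, Frame); (39, Widget); (47, Lens); (47, Widget); (48, Lens); (48, Widget); (NULL, Motor)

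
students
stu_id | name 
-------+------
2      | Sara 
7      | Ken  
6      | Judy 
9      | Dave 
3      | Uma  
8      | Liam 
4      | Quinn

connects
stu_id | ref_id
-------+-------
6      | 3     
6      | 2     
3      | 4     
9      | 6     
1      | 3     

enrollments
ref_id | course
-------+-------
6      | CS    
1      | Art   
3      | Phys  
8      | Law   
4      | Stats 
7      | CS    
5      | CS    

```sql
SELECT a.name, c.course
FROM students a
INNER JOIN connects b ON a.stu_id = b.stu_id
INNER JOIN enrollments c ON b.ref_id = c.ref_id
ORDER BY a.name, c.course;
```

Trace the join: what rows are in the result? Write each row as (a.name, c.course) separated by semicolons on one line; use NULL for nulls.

Evaluate left to right. First `students a INNER JOIN connects b` on stu_id: 4 row(s).
Then INNER JOIN `enrollments c` on ref_id: keep only rows whose b.ref_id appears in c.

(Dave, CS); (Judy, Phys); (Uma, Stats)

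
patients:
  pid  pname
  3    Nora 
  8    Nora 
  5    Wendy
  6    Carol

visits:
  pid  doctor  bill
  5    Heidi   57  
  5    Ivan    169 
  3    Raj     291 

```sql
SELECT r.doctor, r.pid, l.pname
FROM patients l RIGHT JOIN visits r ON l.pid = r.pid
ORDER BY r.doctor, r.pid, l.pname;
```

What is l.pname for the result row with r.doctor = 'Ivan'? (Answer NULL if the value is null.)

Wendy

RIGHT JOIN keeps every row from `visits`; unmatched rows get NULL for `patients`'s columns.
Matching on l.pid = r.pid.
- l[0] pid=3 → 1 match(es) in r → 1 row(s).
- l[1] pid=8 → no match.
- l[2] pid=5 → 2 match(es) in r → 2 row(s).
- l[3] pid=6 → no match.
- every r row matched at least one l row.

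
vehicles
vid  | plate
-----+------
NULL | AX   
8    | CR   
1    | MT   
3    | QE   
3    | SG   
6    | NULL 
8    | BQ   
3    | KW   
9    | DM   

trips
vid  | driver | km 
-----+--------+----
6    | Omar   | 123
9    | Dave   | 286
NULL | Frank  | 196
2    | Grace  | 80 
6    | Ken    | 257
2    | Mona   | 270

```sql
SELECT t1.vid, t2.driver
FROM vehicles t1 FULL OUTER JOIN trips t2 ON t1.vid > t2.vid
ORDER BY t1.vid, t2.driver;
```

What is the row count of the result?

24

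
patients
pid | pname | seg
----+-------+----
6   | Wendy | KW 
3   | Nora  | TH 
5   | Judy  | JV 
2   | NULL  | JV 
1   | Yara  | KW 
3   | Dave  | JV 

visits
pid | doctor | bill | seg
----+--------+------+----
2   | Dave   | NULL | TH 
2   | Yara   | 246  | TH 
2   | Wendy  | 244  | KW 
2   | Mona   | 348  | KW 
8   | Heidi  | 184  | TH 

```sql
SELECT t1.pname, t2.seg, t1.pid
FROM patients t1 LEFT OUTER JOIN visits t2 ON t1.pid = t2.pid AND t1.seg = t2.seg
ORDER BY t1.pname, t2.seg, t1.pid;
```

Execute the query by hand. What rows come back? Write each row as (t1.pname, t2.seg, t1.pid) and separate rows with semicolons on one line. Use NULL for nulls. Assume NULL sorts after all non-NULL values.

LEFT JOIN keeps every row from `patients`; unmatched rows get NULL for `visits`'s columns.
Matching on t1.pid = t2.pid AND t1.seg = t2.seg.
Matched pairs: 0; unmatched t1 rows kept: 6.

(Dave, NULL, 3); (Judy, NULL, 5); (Nora, NULL, 3); (Wendy, NULL, 6); (Yara, NULL, 1); (NULL, NULL, 2)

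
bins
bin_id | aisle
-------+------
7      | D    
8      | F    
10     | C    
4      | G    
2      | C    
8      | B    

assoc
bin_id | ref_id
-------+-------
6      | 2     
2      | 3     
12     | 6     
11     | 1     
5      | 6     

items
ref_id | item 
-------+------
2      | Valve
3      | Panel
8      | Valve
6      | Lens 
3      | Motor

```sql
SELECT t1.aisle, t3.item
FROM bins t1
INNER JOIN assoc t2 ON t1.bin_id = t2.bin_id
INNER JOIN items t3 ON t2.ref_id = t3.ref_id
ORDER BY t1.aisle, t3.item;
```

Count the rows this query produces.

Evaluate left to right. First `bins t1 INNER JOIN assoc t2` on bin_id: 1 row(s).
Then INNER JOIN `items t3` on ref_id: keep only rows whose t2.ref_id appears in t3.
Result: 2 row(s).

2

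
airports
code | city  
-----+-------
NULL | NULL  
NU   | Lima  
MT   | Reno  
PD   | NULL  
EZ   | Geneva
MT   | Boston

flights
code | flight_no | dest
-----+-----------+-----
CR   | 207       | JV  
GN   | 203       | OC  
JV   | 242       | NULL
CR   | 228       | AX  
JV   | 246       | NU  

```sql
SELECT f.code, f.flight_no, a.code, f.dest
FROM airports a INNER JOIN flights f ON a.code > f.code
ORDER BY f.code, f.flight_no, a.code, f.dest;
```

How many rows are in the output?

22

INNER JOIN keeps only pairs where the ON condition holds.
Matching on a.code > f.code. A NULL in a compared column never satisfies the condition.
- code=NULL: no matching f row, dropped.
- code=NU: 5 matching f row(s), so 5 row(s) emitted.
- code=MT: 5 matching f row(s), so 5 row(s) emitted.
- code=PD: 5 matching f row(s), so 5 row(s) emitted.
- code=EZ: 2 matching f row(s), so 2 row(s) emitted.
- code=MT: 5 matching f row(s), so 5 row(s) emitted.
Total: 22 rows.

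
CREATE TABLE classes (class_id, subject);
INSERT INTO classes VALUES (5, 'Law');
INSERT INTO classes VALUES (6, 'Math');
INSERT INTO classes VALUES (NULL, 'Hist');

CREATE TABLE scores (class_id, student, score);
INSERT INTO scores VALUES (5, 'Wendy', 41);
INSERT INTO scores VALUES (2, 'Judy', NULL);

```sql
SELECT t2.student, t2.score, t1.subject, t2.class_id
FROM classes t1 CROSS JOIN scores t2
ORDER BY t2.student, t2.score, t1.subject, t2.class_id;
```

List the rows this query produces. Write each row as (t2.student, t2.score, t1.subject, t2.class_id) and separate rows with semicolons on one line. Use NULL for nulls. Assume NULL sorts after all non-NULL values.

CROSS JOIN pairs every row of `classes` with every row of `scores`: 3 × 2 = 6 rows.
After projecting and ordering:
t2.student | t2.score | t1.subject | t2.class_id
Judy | NULL | Hist | 2
Judy | NULL | Law | 2
Judy | NULL | Math | 2
Wendy | 41 | Hist | 5
Wendy | 41 | Law | 5
Wendy | 41 | Math | 5

(Judy, NULL, Hist, 2); (Judy, NULL, Law, 2); (Judy, NULL, Math, 2); (Wendy, 41, Hist, 5); (Wendy, 41, Law, 5); (Wendy, 41, Math, 5)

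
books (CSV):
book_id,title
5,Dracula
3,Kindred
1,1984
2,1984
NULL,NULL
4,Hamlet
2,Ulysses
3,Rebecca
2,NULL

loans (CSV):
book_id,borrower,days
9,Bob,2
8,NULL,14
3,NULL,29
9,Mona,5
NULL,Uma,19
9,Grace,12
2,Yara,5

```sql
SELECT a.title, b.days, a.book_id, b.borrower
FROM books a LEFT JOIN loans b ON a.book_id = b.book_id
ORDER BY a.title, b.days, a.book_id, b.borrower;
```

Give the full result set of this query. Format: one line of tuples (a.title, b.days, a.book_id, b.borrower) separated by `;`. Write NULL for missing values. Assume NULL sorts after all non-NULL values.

(1984, 5, 2, Yara); (1984, NULL, 1, NULL); (Dracula, NULL, 5, NULL); (Hamlet, NULL, 4, NULL); (Kindred, 29, 3, NULL); (Rebecca, 29, 3, NULL); (Ulysses, 5, 2, Yara); (NULL, 5, 2, Yara); (NULL, NULL, NULL, NULL)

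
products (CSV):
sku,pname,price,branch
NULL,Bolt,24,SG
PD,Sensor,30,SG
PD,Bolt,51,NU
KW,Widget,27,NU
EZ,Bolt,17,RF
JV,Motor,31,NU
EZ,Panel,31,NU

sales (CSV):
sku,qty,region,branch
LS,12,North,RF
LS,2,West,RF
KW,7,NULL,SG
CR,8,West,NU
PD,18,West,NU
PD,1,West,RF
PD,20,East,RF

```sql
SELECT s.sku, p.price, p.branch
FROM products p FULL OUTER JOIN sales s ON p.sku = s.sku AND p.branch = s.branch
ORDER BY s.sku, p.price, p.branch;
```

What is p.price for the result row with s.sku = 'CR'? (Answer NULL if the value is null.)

FULL OUTER JOIN keeps every row from both sides; unmatched rows get NULL for the other side's columns.
Matching on p.sku = s.sku AND p.branch = s.branch. A NULL in a compared column never satisfies the condition.
- p[0] sku=NULL, branch=SG → no match; kept with NULLs on the s side.
- p[1] sku=PD, branch=SG → no match; kept with NULLs on the s side.
- p[2] sku=PD, branch=NU → 1 match(es) in s → 1 row(s).
- p[3] sku=KW, branch=NU → no match; kept with NULLs on the s side.
- p[4] sku=EZ, branch=RF → no match; kept with NULLs on the s side.
- p[5] sku=JV, branch=NU → no match; kept with NULLs on the s side.
- p[6] sku=EZ, branch=NU → no match; kept with NULLs on the s side.
- 6 s row(s) had no p match → kept, p columns NULL.

NULL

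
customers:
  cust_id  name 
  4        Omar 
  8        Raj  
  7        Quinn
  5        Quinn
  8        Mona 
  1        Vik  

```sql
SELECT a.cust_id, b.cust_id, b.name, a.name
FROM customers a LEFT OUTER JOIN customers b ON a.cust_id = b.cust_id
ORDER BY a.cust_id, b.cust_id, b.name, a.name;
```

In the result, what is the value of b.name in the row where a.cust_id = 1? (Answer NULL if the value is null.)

Vik

LEFT JOIN keeps every row from `customers a`; unmatched rows get NULL for `customers b`'s columns.
Matching on a.cust_id = b.cust_id.
- cust_id=4: 1 matching b row(s), so 1 row(s) emitted.
- cust_id=8: 2 matching b row(s), so 2 row(s) emitted.
- cust_id=7: 1 matching b row(s), so 1 row(s) emitted.
- cust_id=5: 1 matching b row(s), so 1 row(s) emitted.
- cust_id=8: 2 matching b row(s), so 2 row(s) emitted.
- cust_id=1: 1 matching b row(s), so 1 row(s) emitted.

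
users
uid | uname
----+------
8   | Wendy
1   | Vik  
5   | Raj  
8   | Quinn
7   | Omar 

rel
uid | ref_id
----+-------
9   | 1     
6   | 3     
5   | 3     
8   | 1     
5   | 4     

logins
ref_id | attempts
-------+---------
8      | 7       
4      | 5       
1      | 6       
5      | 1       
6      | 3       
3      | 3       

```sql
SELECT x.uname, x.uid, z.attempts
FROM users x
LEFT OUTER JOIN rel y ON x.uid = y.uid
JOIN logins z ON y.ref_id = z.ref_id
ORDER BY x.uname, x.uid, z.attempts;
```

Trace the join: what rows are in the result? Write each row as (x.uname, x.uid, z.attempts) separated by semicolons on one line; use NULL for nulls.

(Quinn, 8, 6); (Raj, 5, 3); (Raj, 5, 5); (Wendy, 8, 6)

Step 1 — x LEFT JOIN y on uid → 6 row(s).
Then INNER JOIN `logins z` on ref_id: keep only rows whose y.ref_id appears in z.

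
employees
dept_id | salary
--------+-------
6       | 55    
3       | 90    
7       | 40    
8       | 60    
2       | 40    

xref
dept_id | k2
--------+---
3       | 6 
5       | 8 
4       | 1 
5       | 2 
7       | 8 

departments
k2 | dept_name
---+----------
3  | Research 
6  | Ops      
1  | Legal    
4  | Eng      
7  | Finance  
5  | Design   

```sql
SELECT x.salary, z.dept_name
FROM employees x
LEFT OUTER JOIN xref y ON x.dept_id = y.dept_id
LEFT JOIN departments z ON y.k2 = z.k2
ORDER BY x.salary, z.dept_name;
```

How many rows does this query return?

Evaluate left to right. First `employees x LEFT JOIN xref y` on dept_id: 5 row(s).
Then LEFT JOIN `departments z` on k2: each of those 5 rows is kept; rows whose y.k2 has no match in z get NULL for z's columns.
Result: 5 row(s).

5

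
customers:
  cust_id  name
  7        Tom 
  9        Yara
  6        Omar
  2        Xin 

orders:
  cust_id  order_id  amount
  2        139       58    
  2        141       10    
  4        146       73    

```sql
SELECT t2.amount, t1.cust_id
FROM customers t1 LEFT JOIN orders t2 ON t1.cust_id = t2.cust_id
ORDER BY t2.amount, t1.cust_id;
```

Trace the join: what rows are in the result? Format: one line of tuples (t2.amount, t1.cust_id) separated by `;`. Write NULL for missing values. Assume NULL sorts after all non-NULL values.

LEFT JOIN keeps every row from `customers`; unmatched rows get NULL for `orders`'s columns.
Matching on t1.cust_id = t2.cust_id.
- t1 row (cust_id=7): no match → kept, t2 columns NULL.
- t1 row (cust_id=9): no match → kept, t2 columns NULL.
- t1 row (cust_id=6): no match → kept, t2 columns NULL.
- t1 row (cust_id=2): matches 2 t2 row(s) → 2 output row(s).
After projecting and ordering:
t2.amount | t1.cust_id
10 | 2
58 | 2
NULL | 6
NULL | 7
NULL | 9

(10, 2); (58, 2); (NULL, 6); (NULL, 7); (NULL, 9)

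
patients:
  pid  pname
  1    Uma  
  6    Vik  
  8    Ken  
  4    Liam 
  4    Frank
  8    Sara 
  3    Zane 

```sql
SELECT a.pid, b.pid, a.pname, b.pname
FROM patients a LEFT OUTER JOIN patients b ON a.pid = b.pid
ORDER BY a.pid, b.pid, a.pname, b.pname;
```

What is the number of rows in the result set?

LEFT JOIN keeps every row from `patients a`; unmatched rows get NULL for `patients b`'s columns.
Matching on a.pid = b.pid.
Matched pairs: 11; unmatched a rows kept: 0.
Total: 11 rows.

11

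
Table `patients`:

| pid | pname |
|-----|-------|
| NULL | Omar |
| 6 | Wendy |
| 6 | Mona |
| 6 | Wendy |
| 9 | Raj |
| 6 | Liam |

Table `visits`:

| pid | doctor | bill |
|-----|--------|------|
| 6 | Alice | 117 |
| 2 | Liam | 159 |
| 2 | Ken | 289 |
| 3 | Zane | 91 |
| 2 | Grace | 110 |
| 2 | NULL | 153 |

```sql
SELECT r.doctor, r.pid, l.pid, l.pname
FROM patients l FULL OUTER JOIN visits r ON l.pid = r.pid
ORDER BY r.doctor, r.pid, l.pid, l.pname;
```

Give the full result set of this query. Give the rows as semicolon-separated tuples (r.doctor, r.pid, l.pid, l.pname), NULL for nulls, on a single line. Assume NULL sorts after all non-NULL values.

FULL OUTER JOIN keeps every row from both sides; unmatched rows get NULL for the other side's columns.
Matching on l.pid = r.pid. A NULL in a compared column never satisfies the condition.
- l (pid=NULL) has no partner → padded with NULL.
- l (pid=6) pairs with 1 row(s) of r.
- l (pid=6) pairs with 1 row(s) of r.
- l (pid=6) pairs with 1 row(s) of r.
- l (pid=9) has no partner → padded with NULL.
- l (pid=6) pairs with 1 row(s) of r.
- 5 r row(s) had no l match → kept, l columns NULL.

(Alice, 6, 6, Liam); (Alice, 6, 6, Mona); (Alice, 6, 6, Wendy); (Alice, 6, 6, Wendy); (Grace, 2, NULL, NULL); (Ken, 2, NULL, NULL); (Liam, 2, NULL, NULL); (Zane, 3, NULL, NULL); (NULL, 2, NULL, NULL); (NULL, NULL, 9, Raj); (NULL, NULL, NULL, Omar)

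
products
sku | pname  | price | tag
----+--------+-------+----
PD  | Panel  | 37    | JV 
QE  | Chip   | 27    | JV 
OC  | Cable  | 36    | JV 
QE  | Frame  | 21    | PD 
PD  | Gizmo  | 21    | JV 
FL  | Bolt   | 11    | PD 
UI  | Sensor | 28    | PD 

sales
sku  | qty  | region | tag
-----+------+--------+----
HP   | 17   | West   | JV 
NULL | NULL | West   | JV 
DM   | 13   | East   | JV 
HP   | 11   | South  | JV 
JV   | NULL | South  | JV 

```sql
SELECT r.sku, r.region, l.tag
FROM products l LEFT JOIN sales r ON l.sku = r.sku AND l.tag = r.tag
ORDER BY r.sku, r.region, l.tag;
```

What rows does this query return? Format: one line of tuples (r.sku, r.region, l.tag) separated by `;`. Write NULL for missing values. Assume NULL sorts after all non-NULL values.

LEFT JOIN keeps every row from `products`; unmatched rows get NULL for `sales`'s columns.
Matching on l.sku = r.sku AND l.tag = r.tag. A NULL in a compared column never satisfies the condition.
- l[0] sku=PD, tag=JV → no match; kept with NULLs on the r side.
- l[1] sku=QE, tag=JV → no match; kept with NULLs on the r side.
- l[2] sku=OC, tag=JV → no match; kept with NULLs on the r side.
- l[3] sku=QE, tag=PD → no match; kept with NULLs on the r side.
- l[4] sku=PD, tag=JV → no match; kept with NULLs on the r side.
- l[5] sku=FL, tag=PD → no match; kept with NULLs on the r side.
- l[6] sku=UI, tag=PD → no match; kept with NULLs on the r side.
After projecting and ordering:
r.sku | r.region | l.tag
NULL | NULL | JV
NULL | NULL | JV
NULL | NULL | JV
NULL | NULL | JV
NULL | NULL | PD
NULL | NULL | PD
NULL | NULL | PD

(NULL, NULL, JV); (NULL, NULL, JV); (NULL, NULL, JV); (NULL, NULL, JV); (NULL, NULL, PD); (NULL, NULL, PD); (NULL, NULL, PD)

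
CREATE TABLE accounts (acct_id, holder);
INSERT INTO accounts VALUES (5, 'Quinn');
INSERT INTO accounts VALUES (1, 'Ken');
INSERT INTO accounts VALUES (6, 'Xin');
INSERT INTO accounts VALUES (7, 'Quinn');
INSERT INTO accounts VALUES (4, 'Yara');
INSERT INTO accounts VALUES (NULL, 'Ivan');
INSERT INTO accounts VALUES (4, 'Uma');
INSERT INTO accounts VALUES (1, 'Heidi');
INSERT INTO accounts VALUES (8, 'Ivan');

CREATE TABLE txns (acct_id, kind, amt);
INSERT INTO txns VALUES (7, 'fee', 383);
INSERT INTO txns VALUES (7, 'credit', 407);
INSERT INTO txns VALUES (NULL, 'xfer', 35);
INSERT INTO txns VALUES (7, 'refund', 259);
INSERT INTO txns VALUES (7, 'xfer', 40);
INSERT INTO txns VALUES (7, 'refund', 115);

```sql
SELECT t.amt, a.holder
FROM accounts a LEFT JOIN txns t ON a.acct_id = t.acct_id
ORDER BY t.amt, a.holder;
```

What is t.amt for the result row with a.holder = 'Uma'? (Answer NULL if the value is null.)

NULL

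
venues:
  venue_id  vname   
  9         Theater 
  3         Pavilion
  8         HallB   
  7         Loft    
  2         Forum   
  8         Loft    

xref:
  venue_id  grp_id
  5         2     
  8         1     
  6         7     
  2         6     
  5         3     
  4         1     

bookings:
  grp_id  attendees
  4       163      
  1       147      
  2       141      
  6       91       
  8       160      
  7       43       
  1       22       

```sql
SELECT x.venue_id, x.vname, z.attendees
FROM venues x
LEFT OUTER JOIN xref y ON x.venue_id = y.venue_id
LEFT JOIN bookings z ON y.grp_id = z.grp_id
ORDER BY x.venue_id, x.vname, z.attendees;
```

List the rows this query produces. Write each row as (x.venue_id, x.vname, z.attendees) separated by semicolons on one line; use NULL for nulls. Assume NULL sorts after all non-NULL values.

(2, Forum, 91); (3, Pavilion, NULL); (7, Loft, NULL); (8, HallB, 22); (8, HallB, 147); (8, Loft, 22); (8, Loft, 147); (9, Theater, NULL)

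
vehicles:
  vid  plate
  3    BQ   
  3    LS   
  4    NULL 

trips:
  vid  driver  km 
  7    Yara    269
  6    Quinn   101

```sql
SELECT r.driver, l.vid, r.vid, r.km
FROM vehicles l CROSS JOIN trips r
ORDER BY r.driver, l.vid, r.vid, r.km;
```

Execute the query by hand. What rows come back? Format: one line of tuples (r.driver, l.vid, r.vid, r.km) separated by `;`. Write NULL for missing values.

CROSS JOIN pairs every row of `vehicles` with every row of `trips`: 3 × 2 = 6 rows.

(Quinn, 3, 6, 101); (Quinn, 3, 6, 101); (Quinn, 4, 6, 101); (Yara, 3, 7, 269); (Yara, 3, 7, 269); (Yara, 4, 7, 269)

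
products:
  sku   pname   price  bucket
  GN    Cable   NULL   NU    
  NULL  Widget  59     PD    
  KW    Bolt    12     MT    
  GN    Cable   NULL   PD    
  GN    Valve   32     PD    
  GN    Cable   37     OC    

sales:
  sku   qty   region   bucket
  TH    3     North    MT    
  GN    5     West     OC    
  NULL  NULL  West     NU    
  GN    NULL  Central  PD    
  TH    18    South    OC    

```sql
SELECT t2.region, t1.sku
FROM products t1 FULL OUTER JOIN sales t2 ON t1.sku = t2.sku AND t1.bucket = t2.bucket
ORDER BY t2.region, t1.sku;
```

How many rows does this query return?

9

FULL OUTER JOIN keeps every row from both sides; unmatched rows get NULL for the other side's columns.
Matching on t1.sku = t2.sku AND t1.bucket = t2.bucket. A NULL in a compared column never satisfies the condition.
- t1 (sku=GN, bucket=NU) has no partner → padded with NULL.
- t1 (sku=NULL, bucket=PD) has no partner → padded with NULL.
- t1 (sku=KW, bucket=MT) has no partner → padded with NULL.
- t1 (sku=GN, bucket=PD) pairs with 1 row(s) of t2.
- t1 (sku=GN, bucket=PD) pairs with 1 row(s) of t2.
- t1 (sku=GN, bucket=OC) pairs with 1 row(s) of t2.
- plus 3 unmatched t2 row(s), each kept with NULL t1 columns.
Total: 3 matched + 6 padded = 9 rows.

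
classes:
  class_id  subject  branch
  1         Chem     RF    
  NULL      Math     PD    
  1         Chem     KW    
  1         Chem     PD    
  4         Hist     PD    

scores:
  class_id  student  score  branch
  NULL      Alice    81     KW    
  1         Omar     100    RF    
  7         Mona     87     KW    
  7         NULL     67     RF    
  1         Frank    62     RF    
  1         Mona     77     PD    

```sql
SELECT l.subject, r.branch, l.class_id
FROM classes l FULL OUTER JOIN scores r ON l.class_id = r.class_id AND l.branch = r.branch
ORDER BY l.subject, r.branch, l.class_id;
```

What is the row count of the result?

FULL OUTER JOIN keeps every row from both sides; unmatched rows get NULL for the other side's columns.
Matching on l.class_id = r.class_id AND l.branch = r.branch. A NULL in a compared column never satisfies the condition.
- l (class_id=1, branch=RF) pairs with 2 row(s) of r.
- l (class_id=NULL, branch=PD) has no partner → padded with NULL.
- l (class_id=1, branch=KW) has no partner → padded with NULL.
- l (class_id=1, branch=PD) pairs with 1 row(s) of r.
- l (class_id=4, branch=PD) has no partner → padded with NULL.
- 3 r row(s) had no l match → kept, l columns NULL.
Total: 3 matched + 6 padded = 9 rows.

9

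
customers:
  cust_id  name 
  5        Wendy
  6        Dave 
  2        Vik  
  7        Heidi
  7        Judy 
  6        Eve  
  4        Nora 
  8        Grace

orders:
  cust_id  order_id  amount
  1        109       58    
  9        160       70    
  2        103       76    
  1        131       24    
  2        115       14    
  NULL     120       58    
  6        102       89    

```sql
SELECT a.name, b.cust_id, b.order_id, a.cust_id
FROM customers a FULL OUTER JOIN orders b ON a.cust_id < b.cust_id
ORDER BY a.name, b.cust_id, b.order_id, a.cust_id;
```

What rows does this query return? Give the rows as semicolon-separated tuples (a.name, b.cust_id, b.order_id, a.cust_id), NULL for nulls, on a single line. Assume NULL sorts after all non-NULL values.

(Dave, 9, 160, 6); (Eve, 9, 160, 6); (Grace, 9, 160, 8); (Heidi, 9, 160, 7); (Judy, 9, 160, 7); (Nora, 6, 102, 4); (Nora, 9, 160, 4); (Vik, 6, 102, 2); (Vik, 9, 160, 2); (Wendy, 6, 102, 5); (Wendy, 9, 160, 5); (NULL, 1, 109, NULL); (NULL, 1, 131, NULL); (NULL, 2, 103, NULL); (NULL, 2, 115, NULL); (NULL, NULL, 120, NULL)

FULL OUTER JOIN keeps every row from both sides; unmatched rows get NULL for the other side's columns.
Matching on a.cust_id < b.cust_id. A NULL in a compared column never satisfies the condition.
- cust_id=5: 2 matching b row(s), so 2 row(s) emitted.
- cust_id=6: 1 matching b row(s), so 1 row(s) emitted.
- cust_id=2: 2 matching b row(s), so 2 row(s) emitted.
- cust_id=7: 1 matching b row(s), so 1 row(s) emitted.
- cust_id=7: 1 matching b row(s), so 1 row(s) emitted.
- cust_id=6: 1 matching b row(s), so 1 row(s) emitted.
- cust_id=4: 2 matching b row(s), so 2 row(s) emitted.
- cust_id=8: 1 matching b row(s), so 1 row(s) emitted.
- 5 b row(s) had no a match → kept, a columns NULL.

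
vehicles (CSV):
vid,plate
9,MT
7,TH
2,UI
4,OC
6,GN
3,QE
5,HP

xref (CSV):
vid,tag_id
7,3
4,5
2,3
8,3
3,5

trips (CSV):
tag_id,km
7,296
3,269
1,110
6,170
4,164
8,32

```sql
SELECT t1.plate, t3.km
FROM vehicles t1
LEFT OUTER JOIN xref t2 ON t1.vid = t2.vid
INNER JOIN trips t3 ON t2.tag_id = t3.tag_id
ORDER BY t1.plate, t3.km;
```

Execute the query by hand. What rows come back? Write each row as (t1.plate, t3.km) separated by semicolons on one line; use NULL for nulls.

Step 1 — t1 LEFT JOIN t2 on vid → 7 row(s).
Then INNER JOIN `trips t3` on tag_id: keep only rows whose t2.tag_id appears in t3.

(TH, 269); (UI, 269)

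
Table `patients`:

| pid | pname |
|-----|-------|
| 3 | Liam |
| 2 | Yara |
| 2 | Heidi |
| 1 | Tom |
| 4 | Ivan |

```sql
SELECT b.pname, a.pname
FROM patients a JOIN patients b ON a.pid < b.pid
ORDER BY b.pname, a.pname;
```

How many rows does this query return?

INNER JOIN keeps only pairs where the ON condition holds.
Matching on a.pid < b.pid.
- a[0] pid=3 → 1 match(es) in b → 1 row(s).
- a[1] pid=2 → 2 match(es) in b → 2 row(s).
- a[2] pid=2 → 2 match(es) in b → 2 row(s).
- a[3] pid=1 → 4 match(es) in b → 4 row(s).
- a[4] pid=4 → no match; dropped.
Total: 9 rows.

9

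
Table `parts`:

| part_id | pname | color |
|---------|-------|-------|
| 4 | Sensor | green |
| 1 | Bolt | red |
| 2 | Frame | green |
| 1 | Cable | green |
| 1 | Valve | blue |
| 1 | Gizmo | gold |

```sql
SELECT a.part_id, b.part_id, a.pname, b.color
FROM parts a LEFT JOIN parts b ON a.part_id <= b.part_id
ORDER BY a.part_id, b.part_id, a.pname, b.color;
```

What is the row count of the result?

27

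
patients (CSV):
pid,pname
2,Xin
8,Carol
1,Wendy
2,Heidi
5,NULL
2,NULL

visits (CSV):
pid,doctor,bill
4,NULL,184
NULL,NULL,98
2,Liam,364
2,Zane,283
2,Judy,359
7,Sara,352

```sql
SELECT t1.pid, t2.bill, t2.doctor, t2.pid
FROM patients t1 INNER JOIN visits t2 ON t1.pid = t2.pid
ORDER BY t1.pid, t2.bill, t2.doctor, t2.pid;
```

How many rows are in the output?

INNER JOIN keeps only pairs where the ON condition holds.
Matching on t1.pid = t2.pid. A NULL in a compared column never satisfies the condition.
- t1[0] pid=2 → 3 match(es) in t2 → 3 row(s).
- t1[1] pid=8 → no match; dropped.
- t1[2] pid=1 → no match; dropped.
- t1[3] pid=2 → 3 match(es) in t2 → 3 row(s).
- t1[4] pid=5 → no match; dropped.
- t1[5] pid=2 → 3 match(es) in t2 → 3 row(s).
Total: 9 rows.

9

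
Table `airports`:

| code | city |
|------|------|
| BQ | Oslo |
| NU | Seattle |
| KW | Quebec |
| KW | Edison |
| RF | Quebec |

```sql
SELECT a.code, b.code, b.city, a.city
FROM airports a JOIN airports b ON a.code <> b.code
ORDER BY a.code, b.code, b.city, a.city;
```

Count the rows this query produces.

INNER JOIN keeps only pairs where the ON condition holds.
Matching on a.code <> b.code.
- a[0] code=BQ → 4 match(es) in b → 4 row(s).
- a[1] code=NU → 4 match(es) in b → 4 row(s).
- a[2] code=KW → 3 match(es) in b → 3 row(s).
- a[3] code=KW → 3 match(es) in b → 3 row(s).
- a[4] code=RF → 4 match(es) in b → 4 row(s).
Total: 18 rows.

18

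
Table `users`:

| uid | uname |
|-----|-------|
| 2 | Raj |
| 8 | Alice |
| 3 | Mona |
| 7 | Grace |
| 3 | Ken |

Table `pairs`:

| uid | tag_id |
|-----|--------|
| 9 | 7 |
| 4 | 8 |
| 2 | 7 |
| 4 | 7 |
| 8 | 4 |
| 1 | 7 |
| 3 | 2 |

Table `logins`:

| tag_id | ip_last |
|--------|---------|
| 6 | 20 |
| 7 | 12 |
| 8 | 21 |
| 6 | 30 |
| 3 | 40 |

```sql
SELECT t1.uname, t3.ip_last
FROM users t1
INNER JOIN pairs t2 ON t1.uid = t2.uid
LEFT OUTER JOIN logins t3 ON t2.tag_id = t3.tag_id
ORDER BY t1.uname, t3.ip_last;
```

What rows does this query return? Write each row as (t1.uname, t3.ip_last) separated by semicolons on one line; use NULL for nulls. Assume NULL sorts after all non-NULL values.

Evaluate left to right. First `users t1 INNER JOIN pairs t2` on uid: 4 row(s).
Then LEFT JOIN `logins t3` on tag_id: each of those 4 rows is kept; rows whose t2.tag_id has no match in t3 get NULL for t3's columns.

(Alice, NULL); (Ken, NULL); (Mona, NULL); (Raj, 12)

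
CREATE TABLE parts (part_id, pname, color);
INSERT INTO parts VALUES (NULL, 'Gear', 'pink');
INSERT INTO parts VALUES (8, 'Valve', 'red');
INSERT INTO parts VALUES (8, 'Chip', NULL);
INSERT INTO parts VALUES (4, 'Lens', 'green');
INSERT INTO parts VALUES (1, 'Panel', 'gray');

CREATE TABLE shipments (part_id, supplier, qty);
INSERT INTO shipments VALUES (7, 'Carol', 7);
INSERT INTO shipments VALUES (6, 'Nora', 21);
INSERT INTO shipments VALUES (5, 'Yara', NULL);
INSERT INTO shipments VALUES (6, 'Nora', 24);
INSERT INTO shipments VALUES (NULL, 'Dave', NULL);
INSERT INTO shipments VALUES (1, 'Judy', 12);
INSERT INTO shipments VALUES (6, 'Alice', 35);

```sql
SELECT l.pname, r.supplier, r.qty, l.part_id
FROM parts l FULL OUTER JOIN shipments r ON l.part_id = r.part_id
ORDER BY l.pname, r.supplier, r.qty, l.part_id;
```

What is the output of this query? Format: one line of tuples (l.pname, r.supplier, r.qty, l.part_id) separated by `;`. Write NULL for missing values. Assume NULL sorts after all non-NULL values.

(Chip, NULL, NULL, 8); (Gear, NULL, NULL, NULL); (Lens, NULL, NULL, 4); (Panel, Judy, 12, 1); (Valve, NULL, NULL, 8); (NULL, Alice, 35, NULL); (NULL, Carol, 7, NULL); (NULL, Dave, NULL, NULL); (NULL, Nora, 21, NULL); (NULL, Nora, 24, NULL); (NULL, Yara, NULL, NULL)

FULL OUTER JOIN keeps every row from both sides; unmatched rows get NULL for the other side's columns.
Matching on l.part_id = r.part_id. A NULL in a compared column never satisfies the condition.
- part_id=NULL: no r row matches, row kept with r columns NULL.
- part_id=8: no r row matches, row kept with r columns NULL.
- part_id=8: no r row matches, row kept with r columns NULL.
- part_id=4: no r row matches, row kept with r columns NULL.
- part_id=1: 1 matching r row(s), so 1 row(s) emitted.
- 6 r row(s) had no l match → kept, l columns NULL.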